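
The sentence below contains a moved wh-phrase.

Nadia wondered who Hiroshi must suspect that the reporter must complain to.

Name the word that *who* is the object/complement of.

Pre-movement form: Hiroshi must suspect that the reporter must complain to who.
'who' is the object of the preposition 'to'. It moves to the left edge, and the trace sits right after 'to':
Nadia wondered who Hiroshi must suspect that the reporter must complain to ___.

to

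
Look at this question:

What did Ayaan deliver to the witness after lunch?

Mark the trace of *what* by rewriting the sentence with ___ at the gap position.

What did Ayaan deliver ___ to the witness after lunch?

Before movement: Ayaan did deliver what to the witness after lunch.
'what' functions as the direct object of 'deliver'. The gap is right after 'deliver'.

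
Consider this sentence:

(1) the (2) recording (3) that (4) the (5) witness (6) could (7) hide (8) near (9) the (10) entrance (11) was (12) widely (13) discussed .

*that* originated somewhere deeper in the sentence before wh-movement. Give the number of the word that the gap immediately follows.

7

'that' functions as the direct object of 'hide'. It moves to the left edge, and the trace sits right after 'hide':
The recording that the witness could hide ___ near the entrance was widely discussed.
'hide' is word 7.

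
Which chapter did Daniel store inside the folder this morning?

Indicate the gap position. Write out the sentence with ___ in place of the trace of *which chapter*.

Underlying clause: Daniel did store which chapter inside the folder this morning.
'which chapter' functions as the direct object of 'store'. The gap is right after 'store'.

Which chapter did Daniel store ___ inside the folder this morning?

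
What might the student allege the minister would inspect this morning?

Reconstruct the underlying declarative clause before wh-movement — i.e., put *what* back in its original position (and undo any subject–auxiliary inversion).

The student might allege the minister would inspect what this morning.

'what' functions as the direct object of 'inspect'. Wh-movement fronts it, leaving a gap right after 'inspect':
What might the student allege the minister would inspect ___ this morning?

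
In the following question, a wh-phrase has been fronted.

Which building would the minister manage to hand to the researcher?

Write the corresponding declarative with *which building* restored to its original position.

The minister would manage to hand which building to the researcher.

The filler 'which building' is interpreted as the direct object of 'hand'. Wh-movement fronts it, leaving a gap right after 'hand':
Which building would the minister manage to hand ___ to the researcher?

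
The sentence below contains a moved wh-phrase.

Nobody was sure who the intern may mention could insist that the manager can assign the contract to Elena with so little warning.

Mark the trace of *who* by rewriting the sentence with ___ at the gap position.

Underlying clause: The intern may mention who could insist that the manager can assign the contract to Elena with so little warning.
'who' functions as the subject of the clause embedded under 'mention'. The gap is right after 'mention'.

Nobody was sure who the intern may mention ___ could insist that the manager can assign the contract to Elena with so little warning.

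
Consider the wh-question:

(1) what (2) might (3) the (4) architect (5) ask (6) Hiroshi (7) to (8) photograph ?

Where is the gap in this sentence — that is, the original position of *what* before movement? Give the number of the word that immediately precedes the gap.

Before movement: The architect might ask Hiroshi to photograph what.
'what' is the direct object of 'photograph'. It moves to the left edge, and the trace sits right after 'photograph':
What might the architect ask Hiroshi to photograph ___?
'photograph' is word 8.

8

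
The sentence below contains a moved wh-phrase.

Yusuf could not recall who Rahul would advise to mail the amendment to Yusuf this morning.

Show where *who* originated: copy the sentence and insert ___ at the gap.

Pre-movement form: Rahul would advise who to mail the amendment to Yusuf this morning.
The filler 'who' is interpreted as the direct object of 'advise'. The gap is right after 'advise'.

Yusuf could not recall who Rahul would advise ___ to mail the amendment to Yusuf this morning.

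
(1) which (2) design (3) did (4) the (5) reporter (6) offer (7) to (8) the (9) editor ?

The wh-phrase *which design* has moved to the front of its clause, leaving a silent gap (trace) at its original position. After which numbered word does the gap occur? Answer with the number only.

Underlying clause: The reporter did offer which design to the editor.
'which design' functions as the direct object of 'offer'. Wh-movement fronts it, leaving a gap right after 'offer':
Which design did the reporter offer ___ to the editor?
'offer' is word 6.

6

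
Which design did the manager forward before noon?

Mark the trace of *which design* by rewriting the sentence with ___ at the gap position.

Before movement: The manager did forward which design before noon.
'which design' is the direct object of 'forward'. The gap is right after 'forward'.

Which design did the manager forward ___ before noon?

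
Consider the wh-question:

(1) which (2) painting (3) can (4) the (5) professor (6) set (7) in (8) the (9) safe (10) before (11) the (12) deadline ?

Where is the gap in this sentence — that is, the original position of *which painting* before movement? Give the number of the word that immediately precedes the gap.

Pre-movement form: The professor can set which painting in the safe before the deadline.
The filler 'which painting' is interpreted as the direct object of 'set'. It moves to the left edge, and the trace sits right after 'set':
Which painting can the professor set ___ in the safe before the deadline?
'set' is word 6.

6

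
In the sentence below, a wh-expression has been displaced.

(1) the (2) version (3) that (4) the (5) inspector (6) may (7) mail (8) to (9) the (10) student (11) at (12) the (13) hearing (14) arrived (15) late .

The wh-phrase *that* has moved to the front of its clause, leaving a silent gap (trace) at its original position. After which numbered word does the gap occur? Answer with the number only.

The filler 'that' is interpreted as the direct object of 'mail'. Fronting leaves a gap immediately after 'mail':
The version that the inspector may mail ___ to the student at the hearing arrived late.
'mail' is word 7.

7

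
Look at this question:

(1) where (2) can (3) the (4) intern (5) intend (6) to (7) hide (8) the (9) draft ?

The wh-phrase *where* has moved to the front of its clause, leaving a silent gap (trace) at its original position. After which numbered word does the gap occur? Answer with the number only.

In situ: The intern can intend to hide the draft where.
The filler 'where' is interpreted as the locative complement of 'hide'. Wh-movement fronts it, leaving a gap right after 'draft':
Where can the intern intend to hide the draft ___?
'draft' is word 9.

9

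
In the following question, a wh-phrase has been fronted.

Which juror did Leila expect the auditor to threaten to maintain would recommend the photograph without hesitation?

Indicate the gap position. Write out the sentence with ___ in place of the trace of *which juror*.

Before movement: Leila did expect the auditor to threaten to maintain which juror would recommend the photograph without hesitation.
'which juror' functions as the subject of the clause embedded under 'maintain'. The gap is right after 'maintain'.

Which juror did Leila expect the auditor to threaten to maintain ___ would recommend the photograph without hesitation?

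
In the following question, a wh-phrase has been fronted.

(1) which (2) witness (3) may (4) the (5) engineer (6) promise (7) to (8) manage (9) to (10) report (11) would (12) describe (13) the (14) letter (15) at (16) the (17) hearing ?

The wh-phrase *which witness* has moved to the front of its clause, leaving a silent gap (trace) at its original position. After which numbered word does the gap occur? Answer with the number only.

10

Pre-movement form: The engineer may promise to manage to report which witness would describe the letter at the hearing.
The filler 'which witness' is interpreted as the subject of the clause embedded under 'report'. Fronting leaves a gap immediately after 'report':
Which witness may the engineer promise to manage to report ___ would describe the letter at the hearing?
'report' is word 10.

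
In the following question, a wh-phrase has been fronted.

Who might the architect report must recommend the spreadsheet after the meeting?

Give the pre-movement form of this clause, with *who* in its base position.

'who' is the subject of the clause embedded under 'report'. It moves to the left edge, and the trace sits right after 'report':
Who might the architect report ___ must recommend the spreadsheet after the meeting?

The architect might report who must recommend the spreadsheet after the meeting.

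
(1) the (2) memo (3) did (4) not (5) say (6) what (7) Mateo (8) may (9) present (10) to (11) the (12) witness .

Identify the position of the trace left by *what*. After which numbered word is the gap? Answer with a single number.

9

Before movement: Mateo may present what to the witness.
'what' is the direct object of 'present'. Fronting leaves a gap immediately after 'present':
The memo did not say what Mateo may present ___ to the witness.
'present' is word 9.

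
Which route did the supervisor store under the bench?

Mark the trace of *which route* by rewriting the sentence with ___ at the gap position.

Which route did the supervisor store ___ under the bench?

Pre-movement form: The supervisor did store which route under the bench.
'which route' is the direct object of 'store'. The gap is right after 'store'.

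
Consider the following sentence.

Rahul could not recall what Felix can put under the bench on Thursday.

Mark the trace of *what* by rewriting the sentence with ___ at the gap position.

Rahul could not recall what Felix can put ___ under the bench on Thursday.

Underlying clause: Felix can put what under the bench on Thursday.
'what' is the direct object of 'put'. The gap is right after 'put'.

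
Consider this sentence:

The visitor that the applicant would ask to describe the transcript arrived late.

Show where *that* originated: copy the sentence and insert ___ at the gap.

The visitor that the applicant would ask ___ to describe the transcript arrived late.

'that' is the direct object of 'ask'. The gap is right after 'ask'.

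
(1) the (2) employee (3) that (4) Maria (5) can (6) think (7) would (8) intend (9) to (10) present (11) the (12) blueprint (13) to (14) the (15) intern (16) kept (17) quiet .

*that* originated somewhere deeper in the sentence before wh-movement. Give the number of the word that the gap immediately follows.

'that' is the subject of the clause embedded under 'think'. Fronting leaves a gap immediately after 'think':
The employee that Maria can think ___ would intend to present the blueprint to the intern kept quiet.
'think' is word 6.

6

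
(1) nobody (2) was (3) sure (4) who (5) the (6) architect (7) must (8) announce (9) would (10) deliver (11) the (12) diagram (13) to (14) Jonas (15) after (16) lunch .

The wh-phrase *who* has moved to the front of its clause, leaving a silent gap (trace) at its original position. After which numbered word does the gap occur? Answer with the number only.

8

Before movement: The architect must announce who would deliver the diagram to Jonas after lunch.
'who' functions as the subject of the clause embedded under 'announce'. It moves to the left edge, and the trace sits right after 'announce':
Nobody was sure who the architect must announce ___ would deliver the diagram to Jonas after lunch.
'announce' is word 8.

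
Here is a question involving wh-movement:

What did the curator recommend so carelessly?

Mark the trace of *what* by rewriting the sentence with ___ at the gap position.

Pre-movement form: The curator did recommend what so carelessly.
The filler 'what' is interpreted as the direct object of 'recommend'. The gap is right after 'recommend'.

What did the curator recommend ___ so carelessly?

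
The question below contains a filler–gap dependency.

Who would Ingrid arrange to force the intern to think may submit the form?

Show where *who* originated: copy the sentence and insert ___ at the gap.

Before movement: Ingrid would arrange to force the intern to think who may submit the form.
The filler 'who' is interpreted as the subject of the clause embedded under 'think'. The gap is right after 'think'.

Who would Ingrid arrange to force the intern to think ___ may submit the form?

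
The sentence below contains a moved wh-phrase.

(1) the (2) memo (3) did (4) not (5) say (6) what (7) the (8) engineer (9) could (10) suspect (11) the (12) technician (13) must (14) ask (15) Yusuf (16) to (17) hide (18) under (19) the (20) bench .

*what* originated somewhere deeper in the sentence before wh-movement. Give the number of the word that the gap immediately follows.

17

Underlying clause: The engineer could suspect the technician must ask Yusuf to hide what under the bench.
The filler 'what' is interpreted as the direct object of 'hide'. It moves to the left edge, and the trace sits right after 'hide':
The memo did not say what the engineer could suspect the technician must ask Yusuf to hide ___ under the bench.
'hide' is word 17.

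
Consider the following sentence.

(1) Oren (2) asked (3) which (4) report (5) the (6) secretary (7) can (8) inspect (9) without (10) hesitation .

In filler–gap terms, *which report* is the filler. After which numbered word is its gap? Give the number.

Underlying clause: The secretary can inspect which report without hesitation.
The filler 'which report' is interpreted as the direct object of 'inspect'. Wh-movement fronts it, leaving a gap right after 'inspect':
Oren asked which report the secretary can inspect ___ without hesitation.
'inspect' is word 8.

8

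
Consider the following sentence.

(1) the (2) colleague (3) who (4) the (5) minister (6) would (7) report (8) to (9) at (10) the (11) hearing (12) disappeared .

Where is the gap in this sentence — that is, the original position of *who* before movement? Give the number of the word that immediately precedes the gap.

The filler 'who' is interpreted as the object of the preposition 'to'. It moves to the left edge, and the trace sits right after 'to':
The colleague who the minister would report to ___ at the hearing disappeared.
'to' is word 8.

8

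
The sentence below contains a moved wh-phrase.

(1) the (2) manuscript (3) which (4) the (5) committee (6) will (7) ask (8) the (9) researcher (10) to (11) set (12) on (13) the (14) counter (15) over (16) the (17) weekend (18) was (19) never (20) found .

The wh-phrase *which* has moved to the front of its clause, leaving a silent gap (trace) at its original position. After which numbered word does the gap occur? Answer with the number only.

11

The filler 'which' is interpreted as the direct object of 'set'. Fronting leaves a gap immediately after 'set':
The manuscript which the committee will ask the researcher to set ___ on the counter over the weekend was never found.
'set' is word 11.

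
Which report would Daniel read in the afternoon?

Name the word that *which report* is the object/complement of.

Before movement: Daniel would read which report in the afternoon.
'which report' is the direct object of 'read'. Fronting leaves a gap immediately after 'read':
Which report would Daniel read ___ in the afternoon?

read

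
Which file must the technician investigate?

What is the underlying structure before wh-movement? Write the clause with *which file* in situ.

The filler 'which file' is interpreted as the direct object of 'investigate'. Wh-movement fronts it, leaving a gap right after 'investigate':
Which file must the technician investigate ___?

The technician must investigate which file.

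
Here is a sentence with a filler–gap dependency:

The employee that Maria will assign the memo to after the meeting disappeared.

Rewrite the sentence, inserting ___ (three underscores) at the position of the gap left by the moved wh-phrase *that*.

The employee that Maria will assign the memo to ___ after the meeting disappeared.

'that' is the object of the preposition 'to' (recipient of 'assign'). The gap is right after 'to'.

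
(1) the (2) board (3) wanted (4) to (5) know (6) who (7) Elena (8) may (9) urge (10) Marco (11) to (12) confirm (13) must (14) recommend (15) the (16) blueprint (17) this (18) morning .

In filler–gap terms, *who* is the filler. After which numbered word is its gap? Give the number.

12

Before movement: Elena may urge Marco to confirm who must recommend the blueprint this morning.
The filler 'who' is interpreted as the subject of the clause embedded under 'confirm'. Wh-movement fronts it, leaving a gap right after 'confirm':
The board wanted to know who Elena may urge Marco to confirm ___ must recommend the blueprint this morning.
'confirm' is word 12.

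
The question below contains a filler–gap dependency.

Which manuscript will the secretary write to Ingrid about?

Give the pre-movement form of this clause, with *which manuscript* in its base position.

'which manuscript' functions as the object of the preposition 'about'. It moves to the left edge, and the trace sits right after 'about':
Which manuscript will the secretary write to Ingrid about ___?

The secretary will write to Ingrid about which manuscript.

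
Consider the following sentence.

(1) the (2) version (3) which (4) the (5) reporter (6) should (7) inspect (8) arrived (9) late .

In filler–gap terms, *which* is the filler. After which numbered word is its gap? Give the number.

7

'which' is the direct object of 'inspect'. It moves to the left edge, and the trace sits right after 'inspect':
The version which the reporter should inspect ___ arrived late.
'inspect' is word 7.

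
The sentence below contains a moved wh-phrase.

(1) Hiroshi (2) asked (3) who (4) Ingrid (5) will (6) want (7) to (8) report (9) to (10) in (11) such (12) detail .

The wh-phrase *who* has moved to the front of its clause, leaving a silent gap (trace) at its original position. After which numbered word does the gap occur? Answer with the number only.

9

In situ: Ingrid will want to report to who in such detail.
The filler 'who' is interpreted as the object of the preposition 'to'. Wh-movement fronts it, leaving a gap right after 'to':
Hiroshi asked who Ingrid will want to report to ___ in such detail.
'to' is word 9.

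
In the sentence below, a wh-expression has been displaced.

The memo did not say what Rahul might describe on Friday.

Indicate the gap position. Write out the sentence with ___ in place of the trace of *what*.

The memo did not say what Rahul might describe ___ on Friday.

Underlying clause: Rahul might describe what on Friday.
'what' functions as the direct object of 'describe'. The gap is right after 'describe'.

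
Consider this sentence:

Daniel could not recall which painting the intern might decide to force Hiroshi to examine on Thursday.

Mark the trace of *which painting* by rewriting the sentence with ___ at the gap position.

Before movement: The intern might decide to force Hiroshi to examine which painting on Thursday.
'which painting' is the direct object of 'examine'. The gap is right after 'examine'.

Daniel could not recall which painting the intern might decide to force Hiroshi to examine ___ on Thursday.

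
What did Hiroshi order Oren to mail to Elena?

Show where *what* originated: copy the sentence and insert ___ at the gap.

What did Hiroshi order Oren to mail ___ to Elena?

Pre-movement form: Hiroshi did order Oren to mail what to Elena.
The filler 'what' is interpreted as the direct object of 'mail'. The gap is right after 'mail'.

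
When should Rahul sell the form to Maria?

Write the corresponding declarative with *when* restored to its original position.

'when' is the temporal adjunct. Wh-movement fronts it, leaving a gap right after 'Maria':
When should Rahul sell the form to Maria ___?

Rahul should sell the form to Maria when.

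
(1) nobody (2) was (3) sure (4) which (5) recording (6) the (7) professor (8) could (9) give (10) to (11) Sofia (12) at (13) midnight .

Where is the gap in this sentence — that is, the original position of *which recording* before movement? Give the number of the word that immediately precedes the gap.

9

In situ: The professor could give which recording to Sofia at midnight.
The filler 'which recording' is interpreted as the direct object of 'give'. It moves to the left edge, and the trace sits right after 'give':
Nobody was sure which recording the professor could give ___ to Sofia at midnight.
'give' is word 9.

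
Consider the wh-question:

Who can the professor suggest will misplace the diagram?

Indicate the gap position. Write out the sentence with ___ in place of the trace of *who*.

Who can the professor suggest ___ will misplace the diagram?

Underlying clause: The professor can suggest who will misplace the diagram.
'who' is the subject of the clause embedded under 'suggest'. The gap is right after 'suggest'.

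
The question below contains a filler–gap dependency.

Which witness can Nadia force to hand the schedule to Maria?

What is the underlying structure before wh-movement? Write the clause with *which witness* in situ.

'which witness' functions as the direct object of 'force'. Fronting leaves a gap immediately after 'force':
Which witness can Nadia force ___ to hand the schedule to Maria?

Nadia can force which witness to hand the schedule to Maria.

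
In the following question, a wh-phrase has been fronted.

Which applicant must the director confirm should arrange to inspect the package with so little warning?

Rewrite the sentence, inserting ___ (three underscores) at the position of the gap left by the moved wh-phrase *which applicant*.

In situ: The director must confirm which applicant should arrange to inspect the package with so little warning.
The filler 'which applicant' is interpreted as the subject of the clause embedded under 'confirm'. The gap is right after 'confirm'.

Which applicant must the director confirm ___ should arrange to inspect the package with so little warning?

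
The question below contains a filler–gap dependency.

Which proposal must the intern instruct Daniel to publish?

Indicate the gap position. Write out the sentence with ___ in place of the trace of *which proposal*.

In situ: The intern must instruct Daniel to publish which proposal.
'which proposal' functions as the direct object of 'publish'. The gap is right after 'publish'.

Which proposal must the intern instruct Daniel to publish ___?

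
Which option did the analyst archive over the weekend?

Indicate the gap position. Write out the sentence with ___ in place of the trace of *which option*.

Which option did the analyst archive ___ over the weekend?

Pre-movement form: The analyst did archive which option over the weekend.
The filler 'which option' is interpreted as the direct object of 'archive'. The gap is right after 'archive'.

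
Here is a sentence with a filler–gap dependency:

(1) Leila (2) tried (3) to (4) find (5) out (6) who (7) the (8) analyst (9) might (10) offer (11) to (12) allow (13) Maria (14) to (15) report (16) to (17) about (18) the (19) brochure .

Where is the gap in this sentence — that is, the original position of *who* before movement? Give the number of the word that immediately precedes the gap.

Pre-movement form: The analyst might offer to allow Maria to report to who about the brochure.
'who' is the object of the preposition 'to'. Wh-movement fronts it, leaving a gap right after 'to':
Leila tried to find out who the analyst might offer to allow Maria to report to ___ about the brochure.
'to' is word 16.

16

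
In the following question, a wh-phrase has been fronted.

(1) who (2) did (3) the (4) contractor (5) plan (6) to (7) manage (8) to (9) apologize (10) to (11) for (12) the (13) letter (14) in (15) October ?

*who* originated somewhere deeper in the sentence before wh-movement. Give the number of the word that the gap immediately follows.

Pre-movement form: The contractor did plan to manage to apologize to who for the letter in October.
The filler 'who' is interpreted as the object of the preposition 'to'. It moves to the left edge, and the trace sits right after 'to':
Who did the contractor plan to manage to apologize to ___ for the letter in October?
'to' is word 10.

10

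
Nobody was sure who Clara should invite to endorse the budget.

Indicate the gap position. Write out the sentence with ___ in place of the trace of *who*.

Underlying clause: Clara should invite who to endorse the budget.
'who' is the direct object of 'invite'. The gap is right after 'invite'.

Nobody was sure who Clara should invite ___ to endorse the budget.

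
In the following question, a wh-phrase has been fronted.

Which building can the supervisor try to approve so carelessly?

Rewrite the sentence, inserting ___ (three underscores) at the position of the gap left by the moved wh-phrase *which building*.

In situ: The supervisor can try to approve which building so carelessly.
'which building' functions as the direct object of 'approve'. The gap is right after 'approve'.

Which building can the supervisor try to approve ___ so carelessly?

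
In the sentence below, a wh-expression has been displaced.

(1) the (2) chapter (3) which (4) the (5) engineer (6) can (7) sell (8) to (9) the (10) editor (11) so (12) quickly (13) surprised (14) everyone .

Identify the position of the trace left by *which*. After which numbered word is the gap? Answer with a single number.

7

'which' functions as the direct object of 'sell'. It moves to the left edge, and the trace sits right after 'sell':
The chapter which the engineer can sell ___ to the editor so quickly surprised everyone.
'sell' is word 7.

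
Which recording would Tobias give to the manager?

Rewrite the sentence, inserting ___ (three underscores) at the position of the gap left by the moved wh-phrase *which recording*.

Pre-movement form: Tobias would give which recording to the manager.
The filler 'which recording' is interpreted as the direct object of 'give'. The gap is right after 'give'.

Which recording would Tobias give ___ to the manager?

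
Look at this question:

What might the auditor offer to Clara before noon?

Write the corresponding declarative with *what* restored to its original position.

The auditor might offer what to Clara before noon.

The filler 'what' is interpreted as the direct object of 'offer'. Wh-movement fronts it, leaving a gap right after 'offer':
What might the auditor offer ___ to Clara before noon?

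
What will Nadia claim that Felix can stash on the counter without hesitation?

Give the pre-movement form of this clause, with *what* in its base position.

Nadia will claim that Felix can stash what on the counter without hesitation.

'what' is the direct object of 'stash'. It moves to the left edge, and the trace sits right after 'stash':
What will Nadia claim that Felix can stash ___ on the counter without hesitation?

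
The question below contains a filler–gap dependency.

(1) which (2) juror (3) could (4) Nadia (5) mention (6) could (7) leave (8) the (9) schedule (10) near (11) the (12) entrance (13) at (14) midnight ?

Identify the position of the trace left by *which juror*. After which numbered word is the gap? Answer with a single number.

5

Before movement: Nadia could mention which juror could leave the schedule near the entrance at midnight.
The filler 'which juror' is interpreted as the subject of the clause embedded under 'mention'. Fronting leaves a gap immediately after 'mention':
Which juror could Nadia mention ___ could leave the schedule near the entrance at midnight?
'mention' is word 5.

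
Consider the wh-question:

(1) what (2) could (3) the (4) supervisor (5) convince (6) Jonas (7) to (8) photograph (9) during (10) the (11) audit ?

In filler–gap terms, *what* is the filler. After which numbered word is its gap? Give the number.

Before movement: The supervisor could convince Jonas to photograph what during the audit.
The filler 'what' is interpreted as the direct object of 'photograph'. Wh-movement fronts it, leaving a gap right after 'photograph':
What could the supervisor convince Jonas to photograph ___ during the audit?
'photograph' is word 8.

8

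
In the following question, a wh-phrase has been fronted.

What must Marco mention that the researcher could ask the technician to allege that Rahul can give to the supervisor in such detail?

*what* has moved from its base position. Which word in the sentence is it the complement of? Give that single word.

Underlying clause: Marco must mention that the researcher could ask the technician to allege that Rahul can give what to the supervisor in such detail.
'what' is the direct object of 'give'. Fronting leaves a gap immediately after 'give':
What must Marco mention that the researcher could ask the technician to allege that Rahul can give ___ to the supervisor in such detail?

give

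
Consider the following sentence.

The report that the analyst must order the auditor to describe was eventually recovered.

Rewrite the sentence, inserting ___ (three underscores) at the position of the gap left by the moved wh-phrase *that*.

The report that the analyst must order the auditor to describe ___ was eventually recovered.

The filler 'that' is interpreted as the direct object of 'describe'. The gap is right after 'describe'.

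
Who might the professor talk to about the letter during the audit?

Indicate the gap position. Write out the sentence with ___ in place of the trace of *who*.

Before movement: The professor might talk to who about the letter during the audit.
The filler 'who' is interpreted as the object of the preposition 'to'. The gap is right after 'to'.

Who might the professor talk to ___ about the letter during the audit?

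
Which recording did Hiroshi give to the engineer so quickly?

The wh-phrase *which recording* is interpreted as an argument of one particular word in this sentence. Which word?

Pre-movement form: Hiroshi did give which recording to the engineer so quickly.
The filler 'which recording' is interpreted as the direct object of 'give'. It moves to the left edge, and the trace sits right after 'give':
Which recording did Hiroshi give ___ to the engineer so quickly?

give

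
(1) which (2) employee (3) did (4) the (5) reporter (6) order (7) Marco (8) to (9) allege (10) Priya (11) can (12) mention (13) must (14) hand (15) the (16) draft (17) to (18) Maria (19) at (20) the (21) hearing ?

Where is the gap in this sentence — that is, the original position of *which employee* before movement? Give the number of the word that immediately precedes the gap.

Underlying clause: The reporter did order Marco to allege Priya can mention which employee must hand the draft to Maria at the hearing.
'which employee' functions as the subject of the clause embedded under 'mention'. Wh-movement fronts it, leaving a gap right after 'mention':
Which employee did the reporter order Marco to allege Priya can mention ___ must hand the draft to Maria at the hearing?
'mention' is word 12.

12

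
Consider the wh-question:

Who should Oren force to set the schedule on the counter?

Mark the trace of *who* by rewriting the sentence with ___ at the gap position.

Who should Oren force ___ to set the schedule on the counter?

Pre-movement form: Oren should force who to set the schedule on the counter.
The filler 'who' is interpreted as the direct object of 'force'. The gap is right after 'force'.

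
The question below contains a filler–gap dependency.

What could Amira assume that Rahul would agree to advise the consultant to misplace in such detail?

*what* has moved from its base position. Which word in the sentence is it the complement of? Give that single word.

misplace

Underlying clause: Amira could assume that Rahul would agree to advise the consultant to misplace what in such detail.
'what' functions as the direct object of 'misplace'. It moves to the left edge, and the trace sits right after 'misplace':
What could Amira assume that Rahul would agree to advise the consultant to misplace ___ in such detail?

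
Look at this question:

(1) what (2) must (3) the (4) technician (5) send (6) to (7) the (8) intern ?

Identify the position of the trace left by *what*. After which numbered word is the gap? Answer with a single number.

5

Before movement: The technician must send what to the intern.
'what' is the direct object of 'send'. Wh-movement fronts it, leaving a gap right after 'send':
What must the technician send ___ to the intern?
'send' is word 5.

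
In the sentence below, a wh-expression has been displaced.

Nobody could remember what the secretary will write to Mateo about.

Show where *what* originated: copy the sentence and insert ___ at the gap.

Nobody could remember what the secretary will write to Mateo about ___.

Pre-movement form: The secretary will write to Mateo about what.
'what' is the object of the preposition 'about'. The gap is right after 'about'.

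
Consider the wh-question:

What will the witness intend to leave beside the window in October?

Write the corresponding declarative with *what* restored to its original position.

'what' functions as the direct object of 'leave'. Fronting leaves a gap immediately after 'leave':
What will the witness intend to leave ___ beside the window in October?

The witness will intend to leave what beside the window in October.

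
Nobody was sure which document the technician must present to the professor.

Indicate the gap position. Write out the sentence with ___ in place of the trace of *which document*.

Nobody was sure which document the technician must present ___ to the professor.

In situ: The technician must present which document to the professor.
'which document' functions as the direct object of 'present'. The gap is right after 'present'.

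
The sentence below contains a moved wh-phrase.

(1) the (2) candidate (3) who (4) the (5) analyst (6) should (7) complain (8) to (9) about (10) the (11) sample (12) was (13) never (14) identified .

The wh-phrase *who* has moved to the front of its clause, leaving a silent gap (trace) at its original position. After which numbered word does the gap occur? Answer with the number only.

'who' is the object of the preposition 'to'. Wh-movement fronts it, leaving a gap right after 'to':
The candidate who the analyst should complain to ___ about the sample was never identified.
'to' is word 8.

8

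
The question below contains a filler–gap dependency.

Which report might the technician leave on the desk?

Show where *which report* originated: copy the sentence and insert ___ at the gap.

Which report might the technician leave ___ on the desk?

Pre-movement form: The technician might leave which report on the desk.
'which report' functions as the direct object of 'leave'. The gap is right after 'leave'.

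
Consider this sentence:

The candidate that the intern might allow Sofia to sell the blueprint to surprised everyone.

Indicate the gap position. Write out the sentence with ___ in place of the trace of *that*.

The candidate that the intern might allow Sofia to sell the blueprint to ___ surprised everyone.

'that' functions as the object of the preposition 'to' (recipient of 'sell'). The gap is right after 'to'.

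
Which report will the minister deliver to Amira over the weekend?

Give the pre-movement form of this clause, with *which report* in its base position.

The minister will deliver which report to Amira over the weekend.

'which report' is the direct object of 'deliver'. Fronting leaves a gap immediately after 'deliver':
Which report will the minister deliver ___ to Amira over the weekend?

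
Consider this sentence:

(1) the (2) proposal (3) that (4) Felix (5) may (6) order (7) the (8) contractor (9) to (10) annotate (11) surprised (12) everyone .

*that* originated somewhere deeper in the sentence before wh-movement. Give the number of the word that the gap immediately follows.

'that' functions as the direct object of 'annotate'. Wh-movement fronts it, leaving a gap right after 'annotate':
The proposal that Felix may order the contractor to annotate ___ surprised everyone.
'annotate' is word 10.

10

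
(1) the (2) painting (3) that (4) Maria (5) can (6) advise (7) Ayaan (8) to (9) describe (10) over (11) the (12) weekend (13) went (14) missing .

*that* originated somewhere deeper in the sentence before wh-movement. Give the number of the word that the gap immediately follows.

9

'that' functions as the direct object of 'describe'. Fronting leaves a gap immediately after 'describe':
The painting that Maria can advise Ayaan to describe ___ over the weekend went missing.
'describe' is word 9.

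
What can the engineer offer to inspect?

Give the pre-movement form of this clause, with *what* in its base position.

The engineer can offer to inspect what.

'what' is the direct object of 'inspect'. Wh-movement fronts it, leaving a gap right after 'inspect':
What can the engineer offer to inspect ___?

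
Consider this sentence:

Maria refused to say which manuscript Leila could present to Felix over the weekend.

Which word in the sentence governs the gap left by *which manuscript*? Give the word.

Pre-movement form: Leila could present which manuscript to Felix over the weekend.
'which manuscript' functions as the direct object of 'present'. It moves to the left edge, and the trace sits right after 'present':
Maria refused to say which manuscript Leila could present ___ to Felix over the weekend.

present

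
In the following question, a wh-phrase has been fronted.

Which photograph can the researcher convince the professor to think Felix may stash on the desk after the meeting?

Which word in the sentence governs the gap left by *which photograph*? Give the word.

stash

In situ: The researcher can convince the professor to think Felix may stash which photograph on the desk after the meeting.
'which photograph' is the direct object of 'stash'. Fronting leaves a gap immediately after 'stash':
Which photograph can the researcher convince the professor to think Felix may stash ___ on the desk after the meeting?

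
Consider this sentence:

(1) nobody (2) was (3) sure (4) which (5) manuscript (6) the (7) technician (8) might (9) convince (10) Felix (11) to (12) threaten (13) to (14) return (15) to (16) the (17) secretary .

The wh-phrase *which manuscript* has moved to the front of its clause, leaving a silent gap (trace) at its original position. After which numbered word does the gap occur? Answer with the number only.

Underlying clause: The technician might convince Felix to threaten to return which manuscript to the secretary.
'which manuscript' is the direct object of 'return'. Fronting leaves a gap immediately after 'return':
Nobody was sure which manuscript the technician might convince Felix to threaten to return ___ to the secretary.
'return' is word 14.

14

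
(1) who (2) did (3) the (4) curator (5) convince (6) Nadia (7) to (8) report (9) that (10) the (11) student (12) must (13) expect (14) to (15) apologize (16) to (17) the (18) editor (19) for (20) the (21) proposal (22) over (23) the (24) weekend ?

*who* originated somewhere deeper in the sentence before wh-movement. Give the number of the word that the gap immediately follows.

In situ: The curator did convince Nadia to report that the student must expect who to apologize to the editor for the proposal over the weekend.
'who' functions as the direct object of 'expect'. Fronting leaves a gap immediately after 'expect':
Who did the curator convince Nadia to report that the student must expect ___ to apologize to the editor for the proposal over the weekend?
'expect' is word 13.

13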